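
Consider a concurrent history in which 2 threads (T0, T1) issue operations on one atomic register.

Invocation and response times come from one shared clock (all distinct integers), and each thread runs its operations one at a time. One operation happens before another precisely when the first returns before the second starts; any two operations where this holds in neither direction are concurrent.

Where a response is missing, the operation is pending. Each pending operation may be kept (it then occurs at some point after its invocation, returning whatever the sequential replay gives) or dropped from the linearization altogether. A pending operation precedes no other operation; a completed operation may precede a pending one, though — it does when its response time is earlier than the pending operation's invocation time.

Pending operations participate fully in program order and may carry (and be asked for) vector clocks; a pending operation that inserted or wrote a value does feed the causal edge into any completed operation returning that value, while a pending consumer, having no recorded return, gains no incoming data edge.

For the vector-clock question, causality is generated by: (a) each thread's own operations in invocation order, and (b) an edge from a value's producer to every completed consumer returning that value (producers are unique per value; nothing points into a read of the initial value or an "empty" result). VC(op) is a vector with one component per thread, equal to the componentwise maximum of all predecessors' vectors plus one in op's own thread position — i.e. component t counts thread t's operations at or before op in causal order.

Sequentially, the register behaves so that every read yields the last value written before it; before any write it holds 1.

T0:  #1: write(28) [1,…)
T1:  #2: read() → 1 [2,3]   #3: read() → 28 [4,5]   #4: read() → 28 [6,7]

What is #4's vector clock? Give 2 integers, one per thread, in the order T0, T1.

#2, invoked 2, has no incoming edges; only T1's bump applies → (0, 1)
#1, invoked 1, has no incoming edges; only T0's bump applies → (1, 0)
invoked at 4, #3 merges VC(#1)=(1, 0), VC(#2)=(0, 1) and bumps T1's slot → (1, 2)
invoked at 6, #4 merges VC(#1)=(1, 0), VC(#3)=(1, 2) and bumps T1's slot → (1, 3)
target: VC(#4) = (1, 3)

(1, 3)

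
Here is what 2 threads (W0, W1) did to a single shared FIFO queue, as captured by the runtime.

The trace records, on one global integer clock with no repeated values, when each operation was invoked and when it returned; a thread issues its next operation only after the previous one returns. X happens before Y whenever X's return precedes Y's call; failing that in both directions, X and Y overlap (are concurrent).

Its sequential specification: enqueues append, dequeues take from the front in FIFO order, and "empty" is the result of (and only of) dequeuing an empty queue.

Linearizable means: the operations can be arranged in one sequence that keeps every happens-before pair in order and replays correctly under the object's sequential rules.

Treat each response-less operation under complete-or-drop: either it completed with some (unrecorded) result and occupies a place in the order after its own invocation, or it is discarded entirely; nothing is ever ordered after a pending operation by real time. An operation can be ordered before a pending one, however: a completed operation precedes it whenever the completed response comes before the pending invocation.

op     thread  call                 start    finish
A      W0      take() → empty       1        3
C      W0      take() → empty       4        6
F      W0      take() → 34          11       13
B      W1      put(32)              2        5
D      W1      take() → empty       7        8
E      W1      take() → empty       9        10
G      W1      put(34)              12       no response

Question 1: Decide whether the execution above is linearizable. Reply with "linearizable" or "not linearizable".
not linearizable

prefix check: 1..7 passes, 1..8 fails once D's time-8 response joins
real-time-consistent orders of the 4 completed operations: 3 — all fail the FIFO queue replay
e.g. A, B, C, D: illegal at step 3, since C take() → empty cannot apply there
e.g. A, C, B, D: illegal at step 4, since D take() → empty cannot apply there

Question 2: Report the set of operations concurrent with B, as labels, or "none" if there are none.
Answer: A, C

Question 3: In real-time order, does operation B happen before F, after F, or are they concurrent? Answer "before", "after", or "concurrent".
Answer: before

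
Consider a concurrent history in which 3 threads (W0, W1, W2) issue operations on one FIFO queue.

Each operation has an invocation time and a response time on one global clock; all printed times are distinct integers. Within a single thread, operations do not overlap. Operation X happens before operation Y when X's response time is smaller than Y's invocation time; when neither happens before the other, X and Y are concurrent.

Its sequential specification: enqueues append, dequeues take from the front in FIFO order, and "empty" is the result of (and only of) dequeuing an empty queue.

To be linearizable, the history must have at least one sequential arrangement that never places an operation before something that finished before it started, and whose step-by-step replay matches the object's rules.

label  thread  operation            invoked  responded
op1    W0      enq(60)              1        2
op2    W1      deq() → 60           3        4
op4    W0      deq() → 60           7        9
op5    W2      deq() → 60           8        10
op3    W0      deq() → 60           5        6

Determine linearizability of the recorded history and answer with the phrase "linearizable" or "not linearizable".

not linearizable

cut after 5 events: linearizable; cut after 6 events (op3 responds, time 6): not linearizable
exhaustive check: the 3 completed FIFO queue ops admit one real-time order; illegal
sample order op1, op2, op3 stalls at step 3 — op3 deq() → 60 has no legal effect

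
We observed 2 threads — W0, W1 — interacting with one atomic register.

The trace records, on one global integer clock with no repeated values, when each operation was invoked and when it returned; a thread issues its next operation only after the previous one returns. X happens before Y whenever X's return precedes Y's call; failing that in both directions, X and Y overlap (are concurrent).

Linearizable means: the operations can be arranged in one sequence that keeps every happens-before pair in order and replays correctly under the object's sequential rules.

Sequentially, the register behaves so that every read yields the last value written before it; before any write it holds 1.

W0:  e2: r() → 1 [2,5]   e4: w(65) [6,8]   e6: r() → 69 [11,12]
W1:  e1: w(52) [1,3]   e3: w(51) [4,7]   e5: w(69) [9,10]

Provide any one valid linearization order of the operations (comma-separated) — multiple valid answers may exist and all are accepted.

e2, e1, e3, e4, e5, e6

step 1: e2 r() → 1 — value 1
step 2: e1 w(52) — value 52
step 3: e3 w(51) — value 51
step 4: e4 w(65) — value 65
step 5: e5 w(69) — value 69
step 6: e6 r() → 69 — value 69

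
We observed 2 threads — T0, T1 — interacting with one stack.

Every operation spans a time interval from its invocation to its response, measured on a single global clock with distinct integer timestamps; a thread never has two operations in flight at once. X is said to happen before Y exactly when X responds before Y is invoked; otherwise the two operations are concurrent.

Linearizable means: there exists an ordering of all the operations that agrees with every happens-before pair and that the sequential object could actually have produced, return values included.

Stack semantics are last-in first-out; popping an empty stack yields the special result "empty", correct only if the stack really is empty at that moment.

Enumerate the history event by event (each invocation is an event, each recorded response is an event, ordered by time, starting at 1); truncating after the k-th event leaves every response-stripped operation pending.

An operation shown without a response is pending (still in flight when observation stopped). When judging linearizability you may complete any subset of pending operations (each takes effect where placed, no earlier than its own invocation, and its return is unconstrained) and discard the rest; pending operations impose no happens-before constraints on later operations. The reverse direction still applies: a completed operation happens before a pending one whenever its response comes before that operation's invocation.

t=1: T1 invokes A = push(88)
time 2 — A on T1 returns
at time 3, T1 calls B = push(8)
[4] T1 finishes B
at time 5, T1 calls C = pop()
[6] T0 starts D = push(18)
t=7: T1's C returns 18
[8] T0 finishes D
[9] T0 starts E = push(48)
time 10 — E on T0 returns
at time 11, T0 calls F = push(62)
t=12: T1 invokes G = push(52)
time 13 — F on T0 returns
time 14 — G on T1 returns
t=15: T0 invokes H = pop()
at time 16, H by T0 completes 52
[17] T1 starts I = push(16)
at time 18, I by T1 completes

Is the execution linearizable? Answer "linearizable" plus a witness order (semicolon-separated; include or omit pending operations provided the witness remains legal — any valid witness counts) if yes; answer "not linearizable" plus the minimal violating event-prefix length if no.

1. A push(88), leaving stack <88>
2. B push(8), leaving stack <88,8>
3. D push(18), leaving stack <88,8,18>
4. C pop() → 18, leaving stack <88,8>
5. E push(48), leaving stack <88,8,48>
6. F push(62), leaving stack <88,8,48,62>
7. G push(52), leaving stack <88,8,48,62,52>
8. H pop() → 52, leaving stack <88,8,48,62>
9. I push(16), leaving stack <88,8,48,62,16>

linearizable — witness: A; B; D; C; E; F; G; H; I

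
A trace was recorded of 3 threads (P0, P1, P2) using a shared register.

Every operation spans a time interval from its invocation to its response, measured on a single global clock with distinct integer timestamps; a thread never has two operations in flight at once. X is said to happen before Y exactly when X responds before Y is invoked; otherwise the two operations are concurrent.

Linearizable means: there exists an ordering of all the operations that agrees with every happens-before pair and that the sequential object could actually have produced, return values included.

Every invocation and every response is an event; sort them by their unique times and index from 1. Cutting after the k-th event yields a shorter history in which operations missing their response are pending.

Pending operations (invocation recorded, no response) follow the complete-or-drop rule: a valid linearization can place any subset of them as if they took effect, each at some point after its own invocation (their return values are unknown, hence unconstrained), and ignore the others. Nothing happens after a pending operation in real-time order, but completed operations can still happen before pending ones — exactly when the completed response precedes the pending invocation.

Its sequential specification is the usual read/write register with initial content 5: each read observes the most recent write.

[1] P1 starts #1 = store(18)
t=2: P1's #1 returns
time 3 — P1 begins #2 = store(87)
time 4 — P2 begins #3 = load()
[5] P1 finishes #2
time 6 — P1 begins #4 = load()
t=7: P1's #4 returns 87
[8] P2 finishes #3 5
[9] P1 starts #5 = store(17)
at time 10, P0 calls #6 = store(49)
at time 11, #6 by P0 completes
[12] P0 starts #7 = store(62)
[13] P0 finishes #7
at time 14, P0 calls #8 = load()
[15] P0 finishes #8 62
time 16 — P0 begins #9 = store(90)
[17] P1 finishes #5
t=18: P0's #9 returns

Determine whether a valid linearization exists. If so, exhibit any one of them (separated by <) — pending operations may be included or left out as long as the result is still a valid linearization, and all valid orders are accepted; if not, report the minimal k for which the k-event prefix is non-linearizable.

not linearizable — minimal violating prefix: 8 events

the violation lands at event 8, #3's response at time 8: events 1..7 linearize, events 1..8 do not
no legal order exists: 3 real-time-consistent candidates over 4 completed register operations, all rejected
sample order #1, #2, #3, #4 stalls at step 3 — #3 load() → 5 has no legal effect
sample order #1, #2, #4, #3 stalls at step 4 — #3 load() → 5 has no legal effect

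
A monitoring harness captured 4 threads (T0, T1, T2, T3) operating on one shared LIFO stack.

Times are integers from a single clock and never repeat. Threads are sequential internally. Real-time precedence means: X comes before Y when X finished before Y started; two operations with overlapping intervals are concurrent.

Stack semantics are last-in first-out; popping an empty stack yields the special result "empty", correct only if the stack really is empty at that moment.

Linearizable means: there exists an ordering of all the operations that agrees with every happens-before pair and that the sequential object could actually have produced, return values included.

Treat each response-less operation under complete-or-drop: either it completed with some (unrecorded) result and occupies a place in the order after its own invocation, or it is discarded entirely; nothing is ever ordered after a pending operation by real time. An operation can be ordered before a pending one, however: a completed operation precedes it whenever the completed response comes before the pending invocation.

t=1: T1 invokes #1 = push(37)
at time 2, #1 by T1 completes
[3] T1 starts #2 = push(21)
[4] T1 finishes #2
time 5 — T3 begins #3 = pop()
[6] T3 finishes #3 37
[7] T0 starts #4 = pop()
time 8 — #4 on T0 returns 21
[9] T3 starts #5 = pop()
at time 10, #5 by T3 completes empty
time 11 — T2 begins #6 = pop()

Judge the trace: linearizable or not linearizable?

not linearizable

prefix check: 1..5 passes, 1..6 fails once #3's time-6 response joins
exhaustive check: the 3 completed LIFO stack ops admit one real-time order; illegal
for example #1, #2, #3 fails at step 3: #3 pop() → 37 is not legal there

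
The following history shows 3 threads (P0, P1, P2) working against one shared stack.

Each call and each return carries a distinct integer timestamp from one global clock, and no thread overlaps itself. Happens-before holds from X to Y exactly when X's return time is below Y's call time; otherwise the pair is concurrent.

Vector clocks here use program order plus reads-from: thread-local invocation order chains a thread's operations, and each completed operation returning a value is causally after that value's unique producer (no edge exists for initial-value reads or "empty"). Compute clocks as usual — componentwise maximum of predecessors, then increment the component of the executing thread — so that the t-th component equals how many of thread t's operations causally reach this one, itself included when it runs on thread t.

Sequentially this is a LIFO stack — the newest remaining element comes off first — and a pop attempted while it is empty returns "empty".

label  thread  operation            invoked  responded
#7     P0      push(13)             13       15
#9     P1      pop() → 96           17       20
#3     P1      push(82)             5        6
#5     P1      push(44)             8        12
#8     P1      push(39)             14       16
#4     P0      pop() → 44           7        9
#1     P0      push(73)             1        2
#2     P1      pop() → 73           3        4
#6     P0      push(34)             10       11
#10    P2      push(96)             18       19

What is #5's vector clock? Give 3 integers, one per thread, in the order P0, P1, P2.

#10, invoked 18, has no incoming edges; only P2's bump applies → (0, 0, 1)
#1, invoked 1, has no incoming edges; only P0's bump applies → (1, 0, 0)
invoked at 3, #2 merges VC(#1)=(1, 0, 0) and bumps P1's slot → (1, 1, 0)
invoked at 5, #3 merges VC(#2)=(1, 1, 0) and bumps P1's slot → (1, 2, 0)
invoked at 8, #5 merges VC(#3)=(1, 2, 0) and bumps P1's slot → (1, 3, 0)
invoked at 14, #8 merges VC(#5)=(1, 3, 0) and bumps P1's slot → (1, 4, 0)
invoked at 7, #4 merges VC(#1)=(1, 0, 0), VC(#5)=(1, 3, 0) and bumps P0's slot → (2, 3, 0)
invoked at 10, #6 merges VC(#4)=(2, 3, 0) and bumps P0's slot → (3, 3, 0)
invoked at 17, #9 merges VC(#8)=(1, 4, 0), VC(#10)=(0, 0, 1) and bumps P1's slot → (1, 5, 1)
invoked at 13, #7 merges VC(#6)=(3, 3, 0) and bumps P0's slot → (4, 3, 0)
target: VC(#5) = (1, 3, 0)

(1, 3, 0)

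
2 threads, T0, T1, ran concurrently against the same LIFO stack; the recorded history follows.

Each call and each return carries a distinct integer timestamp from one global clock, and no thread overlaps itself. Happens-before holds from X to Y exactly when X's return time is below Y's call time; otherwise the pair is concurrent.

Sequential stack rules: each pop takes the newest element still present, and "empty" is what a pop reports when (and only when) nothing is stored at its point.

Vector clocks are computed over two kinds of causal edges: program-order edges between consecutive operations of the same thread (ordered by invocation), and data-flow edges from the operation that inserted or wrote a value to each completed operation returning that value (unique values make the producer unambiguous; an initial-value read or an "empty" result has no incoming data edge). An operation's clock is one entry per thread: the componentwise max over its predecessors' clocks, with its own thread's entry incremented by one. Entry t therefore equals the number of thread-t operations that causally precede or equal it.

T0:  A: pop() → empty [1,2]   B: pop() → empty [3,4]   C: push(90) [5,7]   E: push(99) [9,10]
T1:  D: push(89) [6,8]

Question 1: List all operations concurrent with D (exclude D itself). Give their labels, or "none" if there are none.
overlap test against D [6,8]: concurrent iff the interval meets 6..8
A [1,2]: before
B [3,4]: before
C [5,7]: concurrent
E [9,10]: after

C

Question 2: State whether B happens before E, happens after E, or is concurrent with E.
B spans [3,4], E spans [9,10]
resp(B)=4 < inv(E)=9

before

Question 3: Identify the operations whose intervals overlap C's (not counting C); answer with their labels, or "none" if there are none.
concurrent with C ([5,7]): every op whose interval crosses 5..7
A [1,2]: before
B [3,4]: before
D [6,8]: concurrent
E [9,10]: after

D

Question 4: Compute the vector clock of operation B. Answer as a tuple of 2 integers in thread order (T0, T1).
no predecessors for D (invoked 6): T1 increments from zero → (0, 1)
no predecessors for A (invoked 1): T0 increments from zero → (1, 0)
merge at B (invoked 3): VC(A)=(1, 0), own-thread bump on T0 → (2, 0)
merge at C (invoked 5): VC(B)=(2, 0), own-thread bump on T0 → (3, 0)
merge at E (invoked 9): VC(C)=(3, 0), own-thread bump on T0 → (4, 0)
target: VC(B) = (2, 0)

(2, 0)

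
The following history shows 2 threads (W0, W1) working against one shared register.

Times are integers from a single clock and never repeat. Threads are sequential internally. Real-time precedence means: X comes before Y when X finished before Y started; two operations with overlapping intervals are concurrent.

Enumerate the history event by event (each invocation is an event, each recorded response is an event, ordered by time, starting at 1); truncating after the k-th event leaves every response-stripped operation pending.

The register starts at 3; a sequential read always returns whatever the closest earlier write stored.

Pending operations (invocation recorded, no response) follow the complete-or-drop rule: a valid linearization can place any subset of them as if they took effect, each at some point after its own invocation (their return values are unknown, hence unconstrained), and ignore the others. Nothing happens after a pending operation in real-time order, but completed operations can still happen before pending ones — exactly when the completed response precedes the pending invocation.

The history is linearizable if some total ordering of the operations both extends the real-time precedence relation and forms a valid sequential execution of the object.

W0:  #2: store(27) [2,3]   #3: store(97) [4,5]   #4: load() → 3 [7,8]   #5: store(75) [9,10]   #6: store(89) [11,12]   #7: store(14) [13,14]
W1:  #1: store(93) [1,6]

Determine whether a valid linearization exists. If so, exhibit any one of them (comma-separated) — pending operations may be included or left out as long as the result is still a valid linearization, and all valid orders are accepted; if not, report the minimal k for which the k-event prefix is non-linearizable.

already the first 8 events (up to #4's response at time 8) admit no linearization; the first 7 still do
the 4 completed operations admit 3 real-time orders; each fails the register replay
sample order #1, #2, #3, #4 stalls at step 4 — #4 load() → 3 has no legal effect
sample order #2, #1, #3, #4 stalls at step 4 — #4 load() → 3 has no legal effect

not linearizable — minimal violating prefix: 8 events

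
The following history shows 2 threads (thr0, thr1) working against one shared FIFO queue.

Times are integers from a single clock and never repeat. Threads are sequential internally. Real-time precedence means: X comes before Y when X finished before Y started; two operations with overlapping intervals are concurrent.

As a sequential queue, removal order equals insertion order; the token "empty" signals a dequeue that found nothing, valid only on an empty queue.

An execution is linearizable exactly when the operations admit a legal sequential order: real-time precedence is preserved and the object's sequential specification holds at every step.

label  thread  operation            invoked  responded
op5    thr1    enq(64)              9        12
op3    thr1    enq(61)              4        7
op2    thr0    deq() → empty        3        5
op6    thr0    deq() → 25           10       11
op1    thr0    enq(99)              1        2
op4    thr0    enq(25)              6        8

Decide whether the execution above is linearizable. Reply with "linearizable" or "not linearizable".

not linearizable

events 1..4 are fine; event 5 — the response of op2 at time 5 — makes the prefix non-linearizable
a single order respects real time; the 2 completed FIFO queue operations fail replay along it
completion choices over the 1 pending operation (op3) were checked; none helps
e.g. op1, op2 (pending dropped): illegal at step 2, since op2 deq() → empty cannot apply there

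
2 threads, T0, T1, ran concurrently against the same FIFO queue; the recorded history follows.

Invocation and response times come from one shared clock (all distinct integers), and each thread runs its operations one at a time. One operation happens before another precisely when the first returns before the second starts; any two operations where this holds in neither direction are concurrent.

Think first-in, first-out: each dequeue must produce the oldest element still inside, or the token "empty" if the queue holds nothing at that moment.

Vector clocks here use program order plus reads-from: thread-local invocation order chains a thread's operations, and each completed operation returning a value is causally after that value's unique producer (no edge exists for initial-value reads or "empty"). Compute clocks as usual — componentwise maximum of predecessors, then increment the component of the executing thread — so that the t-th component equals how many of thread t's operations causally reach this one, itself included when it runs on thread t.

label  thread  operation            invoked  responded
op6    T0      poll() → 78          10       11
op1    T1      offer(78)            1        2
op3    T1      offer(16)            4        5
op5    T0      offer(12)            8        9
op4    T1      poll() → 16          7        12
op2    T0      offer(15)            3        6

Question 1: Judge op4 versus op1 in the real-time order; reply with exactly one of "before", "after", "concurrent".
after

op4 spans [7,12], op1 spans [1,2]
resp(op1)=2 < inv(op4)=7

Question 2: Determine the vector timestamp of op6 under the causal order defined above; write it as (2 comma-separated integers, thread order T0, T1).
(3, 1)

VC(op1, invoked at 1): no causal predecessors; +1 on T1 → (0, 1)
VC(op2, invoked at 3): no causal predecessors; +1 on T0 → (1, 0)
from VC(op1)=(0, 1), op3 (invoked 4) maxes components and bumps T1 → (0, 2)
from VC(op2)=(1, 0), op5 (invoked 8) maxes components and bumps T0 → (2, 0)
from VC(op3)=(0, 2), op4 (invoked 7) maxes components and bumps T1 → (0, 3)
from VC(op1)=(0, 1), VC(op5)=(2, 0), op6 (invoked 10) maxes components and bumps T0 → (3, 1)
target: VC(op6) = (3, 1)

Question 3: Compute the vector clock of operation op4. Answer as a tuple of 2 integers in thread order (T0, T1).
(0, 3)

op1, invoked 1, has no incoming edges; only T1's bump applies → (0, 1)
op2, invoked 3, has no incoming edges; only T0's bump applies → (1, 0)
VC(op3, invoked at 4): max of VC(op1)=(0, 1), then +1 on thread T1 → (0, 2)
VC(op5, invoked at 8): max of VC(op2)=(1, 0), then +1 on thread T0 → (2, 0)
VC(op4, invoked at 7): max of VC(op3)=(0, 2), then +1 on thread T1 → (0, 3)
VC(op6, invoked at 10): max of VC(op1)=(0, 1), VC(op5)=(2, 0), then +1 on thread T0 → (3, 1)
target: VC(op4) = (0, 3)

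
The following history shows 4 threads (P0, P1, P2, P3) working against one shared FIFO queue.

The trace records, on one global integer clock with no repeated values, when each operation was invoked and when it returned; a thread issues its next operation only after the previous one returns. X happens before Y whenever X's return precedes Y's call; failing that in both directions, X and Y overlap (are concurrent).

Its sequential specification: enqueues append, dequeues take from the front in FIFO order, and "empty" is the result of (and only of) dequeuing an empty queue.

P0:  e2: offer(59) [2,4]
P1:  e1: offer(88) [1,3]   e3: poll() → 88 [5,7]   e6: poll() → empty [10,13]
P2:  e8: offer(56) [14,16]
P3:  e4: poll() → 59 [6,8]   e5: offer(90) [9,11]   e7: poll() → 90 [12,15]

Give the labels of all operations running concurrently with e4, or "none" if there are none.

e4 runs from 6 to 8; window-overlapping ops are concurrent
e1 [1,3]: before
e2 [2,4]: before
e3 [5,7]: concurrent
e5 [9,11]: after
e6 [10,13]: after
e7 [12,15]: after
e8 [14,16]: after

e3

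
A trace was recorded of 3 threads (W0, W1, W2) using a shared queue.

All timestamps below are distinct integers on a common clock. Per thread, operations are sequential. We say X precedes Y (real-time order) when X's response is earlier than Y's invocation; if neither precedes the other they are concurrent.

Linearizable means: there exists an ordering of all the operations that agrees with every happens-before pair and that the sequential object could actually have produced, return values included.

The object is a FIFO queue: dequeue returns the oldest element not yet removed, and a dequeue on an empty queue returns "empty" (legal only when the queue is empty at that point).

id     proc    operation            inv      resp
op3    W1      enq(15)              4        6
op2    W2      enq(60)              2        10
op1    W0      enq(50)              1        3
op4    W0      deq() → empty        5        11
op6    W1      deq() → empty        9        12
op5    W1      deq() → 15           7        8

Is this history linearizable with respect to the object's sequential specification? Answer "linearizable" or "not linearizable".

not linearizable

prefix check: 1..10 passes, 1..11 fails once op4's time-11 response joins
5 completed operations, 15 real-time-consistent orders — every queue replay fails
completion choices over the 1 pending operation (op6) were checked; none helps
take op1, op2, op3, op4, op5 (pending dropped): step 4 already fails, because op4 deq() → empty cannot occur there
take op1, op2, op3, op5, op4 (pending dropped): step 4 already fails, because op5 deq() → 15 cannot occur there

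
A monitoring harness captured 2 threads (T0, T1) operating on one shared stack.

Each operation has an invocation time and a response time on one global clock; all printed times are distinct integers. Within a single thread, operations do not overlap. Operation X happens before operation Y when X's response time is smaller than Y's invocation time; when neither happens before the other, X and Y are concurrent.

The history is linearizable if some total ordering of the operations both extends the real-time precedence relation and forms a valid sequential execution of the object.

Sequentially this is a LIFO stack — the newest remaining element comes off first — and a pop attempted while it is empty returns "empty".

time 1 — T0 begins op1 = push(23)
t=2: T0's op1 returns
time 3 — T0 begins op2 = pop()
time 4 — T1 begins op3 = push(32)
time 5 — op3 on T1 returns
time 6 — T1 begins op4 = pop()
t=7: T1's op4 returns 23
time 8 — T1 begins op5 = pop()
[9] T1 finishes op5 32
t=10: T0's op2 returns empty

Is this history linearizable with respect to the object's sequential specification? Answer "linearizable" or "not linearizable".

events 1..8 are fine; event 9 — the response of op5 at time 9 — makes the prefix non-linearizable
one real-time candidate order over the 4 completed operations — the stack replay rejects it
completion choices over the 1 pending operation (op2) were checked; none helps
e.g. op1, op3, op4, op5 (pending dropped): illegal at step 3, since op4 pop() → 23 cannot apply there

not linearizable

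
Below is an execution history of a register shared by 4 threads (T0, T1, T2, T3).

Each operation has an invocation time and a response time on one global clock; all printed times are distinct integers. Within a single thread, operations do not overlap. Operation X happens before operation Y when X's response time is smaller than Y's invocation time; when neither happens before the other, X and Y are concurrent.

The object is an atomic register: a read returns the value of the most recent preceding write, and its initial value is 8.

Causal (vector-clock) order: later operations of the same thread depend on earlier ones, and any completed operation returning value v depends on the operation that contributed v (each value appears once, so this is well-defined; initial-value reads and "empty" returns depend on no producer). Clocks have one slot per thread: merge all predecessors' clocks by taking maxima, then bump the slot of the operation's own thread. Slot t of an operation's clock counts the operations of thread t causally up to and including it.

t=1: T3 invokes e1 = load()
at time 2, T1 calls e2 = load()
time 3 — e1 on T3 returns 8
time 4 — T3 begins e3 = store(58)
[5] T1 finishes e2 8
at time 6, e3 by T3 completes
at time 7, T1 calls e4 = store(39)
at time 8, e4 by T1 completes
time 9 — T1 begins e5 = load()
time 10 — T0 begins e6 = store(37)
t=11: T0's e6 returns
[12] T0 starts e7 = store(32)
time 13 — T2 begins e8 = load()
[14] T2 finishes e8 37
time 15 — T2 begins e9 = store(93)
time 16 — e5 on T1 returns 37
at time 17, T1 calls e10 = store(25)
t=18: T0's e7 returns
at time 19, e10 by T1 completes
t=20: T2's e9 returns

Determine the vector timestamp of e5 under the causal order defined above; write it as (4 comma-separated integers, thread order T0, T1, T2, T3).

(1, 3, 0, 0)

VC(e1, invoked at 1): no causal predecessors; +1 on T3 → (0, 0, 0, 1)
VC(e2, invoked at 2): no causal predecessors; +1 on T1 → (0, 1, 0, 0)
VC(e6, invoked at 10): no causal predecessors; +1 on T0 → (1, 0, 0, 0)
merge at e3 (invoked 4): VC(e1)=(0, 0, 0, 1), own-thread bump on T3 → (0, 0, 0, 2)
merge at e4 (invoked 7): VC(e2)=(0, 1, 0, 0), own-thread bump on T1 → (0, 2, 0, 0)
merge at e8 (invoked 13): VC(e6)=(1, 0, 0, 0), own-thread bump on T2 → (1, 0, 1, 0)
merge at e7 (invoked 12): VC(e6)=(1, 0, 0, 0), own-thread bump on T0 → (2, 0, 0, 0)
merge at e9 (invoked 15): VC(e8)=(1, 0, 1, 0), own-thread bump on T2 → (1, 0, 2, 0)
merge at e5 (invoked 9): VC(e4)=(0, 2, 0, 0), VC(e6)=(1, 0, 0, 0), own-thread bump on T1 → (1, 3, 0, 0)
merge at e10 (invoked 17): VC(e5)=(1, 3, 0, 0), own-thread bump on T1 → (1, 4, 0, 0)
target: VC(e5) = (1, 3, 0, 0)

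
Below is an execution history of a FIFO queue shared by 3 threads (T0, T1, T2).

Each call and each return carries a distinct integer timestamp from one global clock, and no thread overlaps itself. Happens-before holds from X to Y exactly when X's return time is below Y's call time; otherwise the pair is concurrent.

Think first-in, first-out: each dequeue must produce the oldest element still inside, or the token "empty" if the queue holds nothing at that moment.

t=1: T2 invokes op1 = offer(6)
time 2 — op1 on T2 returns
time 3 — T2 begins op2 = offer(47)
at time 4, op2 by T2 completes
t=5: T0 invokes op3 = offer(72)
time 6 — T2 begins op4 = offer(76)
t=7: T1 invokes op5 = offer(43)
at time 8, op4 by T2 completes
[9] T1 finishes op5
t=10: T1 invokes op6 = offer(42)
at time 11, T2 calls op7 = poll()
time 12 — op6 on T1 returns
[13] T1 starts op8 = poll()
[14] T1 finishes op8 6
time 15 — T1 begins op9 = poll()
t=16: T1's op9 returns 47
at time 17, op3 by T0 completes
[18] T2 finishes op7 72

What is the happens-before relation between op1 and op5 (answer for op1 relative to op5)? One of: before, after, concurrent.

before

op1 spans [1,2], op5 spans [7,9]
resp(op1)=2 < inv(op5)=7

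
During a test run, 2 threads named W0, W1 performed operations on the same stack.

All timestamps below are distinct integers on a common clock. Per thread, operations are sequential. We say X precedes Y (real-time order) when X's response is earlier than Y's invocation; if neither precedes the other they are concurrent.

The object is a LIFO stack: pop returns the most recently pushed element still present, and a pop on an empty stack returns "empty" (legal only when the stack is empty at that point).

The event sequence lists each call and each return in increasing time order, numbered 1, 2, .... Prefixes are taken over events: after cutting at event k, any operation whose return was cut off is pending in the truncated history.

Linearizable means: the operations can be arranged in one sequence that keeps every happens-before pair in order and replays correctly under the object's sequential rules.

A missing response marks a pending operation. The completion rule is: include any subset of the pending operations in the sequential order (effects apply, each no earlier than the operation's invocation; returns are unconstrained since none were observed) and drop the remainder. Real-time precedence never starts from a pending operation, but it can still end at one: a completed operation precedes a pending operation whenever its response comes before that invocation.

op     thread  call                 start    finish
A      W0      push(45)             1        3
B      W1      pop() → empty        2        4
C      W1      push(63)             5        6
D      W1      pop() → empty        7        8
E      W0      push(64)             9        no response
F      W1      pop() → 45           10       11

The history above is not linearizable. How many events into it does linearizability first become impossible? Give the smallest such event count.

8

events 1..7 are still linearizable — one witness is B, A, C:
step 1: B pop() → empty — stack <>
step 2: A push(45) — stack <45>
step 3: C push(63) — stack <45,63>
include event 8 — D responding at 8 — and every candidate order breaks
one such order, A, B, C, D, breaks at step 2 where B pop() → empty is illegal
one such order, B, A, C, D, breaks at step 4 where D pop() → empty is illegal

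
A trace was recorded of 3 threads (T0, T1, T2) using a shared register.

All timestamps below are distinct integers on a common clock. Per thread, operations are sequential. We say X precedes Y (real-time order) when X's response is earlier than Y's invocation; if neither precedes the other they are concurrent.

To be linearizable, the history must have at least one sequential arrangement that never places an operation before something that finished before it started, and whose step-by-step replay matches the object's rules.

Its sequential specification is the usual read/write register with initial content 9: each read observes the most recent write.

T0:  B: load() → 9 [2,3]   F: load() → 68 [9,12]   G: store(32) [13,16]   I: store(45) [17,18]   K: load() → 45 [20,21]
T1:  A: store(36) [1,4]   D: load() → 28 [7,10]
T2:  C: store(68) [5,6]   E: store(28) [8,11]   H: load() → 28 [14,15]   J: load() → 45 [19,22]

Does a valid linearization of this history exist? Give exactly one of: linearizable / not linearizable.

witness order: B, A, C, F, E, D, H, G, I, J, K
step 1: B load() → 9 — value 9
step 2: A store(36) — value 36
step 3: C store(68) — value 68
step 4: F load() → 68 — value 68
step 5: E store(28) — value 28
step 6: D load() → 28 — value 28
step 7: H load() → 28 — value 28
step 8: G store(32) — value 32
step 9: I store(45) — value 45
step 10: J load() → 45 — value 45
step 11: K load() → 45 — value 45

linearizable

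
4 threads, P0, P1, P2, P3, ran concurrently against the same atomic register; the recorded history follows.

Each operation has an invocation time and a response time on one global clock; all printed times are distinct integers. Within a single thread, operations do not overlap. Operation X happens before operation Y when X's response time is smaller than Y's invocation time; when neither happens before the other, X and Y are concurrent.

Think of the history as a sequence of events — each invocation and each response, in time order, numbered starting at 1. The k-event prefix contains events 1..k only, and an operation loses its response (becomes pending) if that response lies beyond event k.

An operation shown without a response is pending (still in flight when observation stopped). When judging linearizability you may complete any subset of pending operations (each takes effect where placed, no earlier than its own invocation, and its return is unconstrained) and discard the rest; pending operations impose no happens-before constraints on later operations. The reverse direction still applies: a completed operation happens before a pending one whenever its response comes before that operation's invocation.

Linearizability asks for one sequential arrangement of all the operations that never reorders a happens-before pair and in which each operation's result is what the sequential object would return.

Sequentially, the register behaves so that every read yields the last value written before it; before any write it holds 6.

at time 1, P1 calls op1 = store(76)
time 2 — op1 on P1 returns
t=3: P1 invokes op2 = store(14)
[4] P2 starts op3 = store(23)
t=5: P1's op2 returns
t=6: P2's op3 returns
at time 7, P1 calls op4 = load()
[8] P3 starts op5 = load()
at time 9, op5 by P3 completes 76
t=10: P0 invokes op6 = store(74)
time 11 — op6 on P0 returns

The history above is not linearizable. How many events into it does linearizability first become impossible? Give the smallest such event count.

9

one valid order for events 1..8 is op1, op2, op3:
after step 1 (op1 store(76)): value 76
after step 2 (op2 store(14)): value 14
after step 3 (op3 store(23)): value 23
with event 9 included (op5 responding at time 9), all real-time-consistent orders fail
no completion choice of the 1 pending operation (op4) rescues it — every subset was tried
for example op1, op2, op3, op5 (pending dropped) fails at step 4: op5 load() → 76 is not legal there
for example op1, op3, op2, op5 (pending dropped) fails at step 4: op5 load() → 76 is not legal there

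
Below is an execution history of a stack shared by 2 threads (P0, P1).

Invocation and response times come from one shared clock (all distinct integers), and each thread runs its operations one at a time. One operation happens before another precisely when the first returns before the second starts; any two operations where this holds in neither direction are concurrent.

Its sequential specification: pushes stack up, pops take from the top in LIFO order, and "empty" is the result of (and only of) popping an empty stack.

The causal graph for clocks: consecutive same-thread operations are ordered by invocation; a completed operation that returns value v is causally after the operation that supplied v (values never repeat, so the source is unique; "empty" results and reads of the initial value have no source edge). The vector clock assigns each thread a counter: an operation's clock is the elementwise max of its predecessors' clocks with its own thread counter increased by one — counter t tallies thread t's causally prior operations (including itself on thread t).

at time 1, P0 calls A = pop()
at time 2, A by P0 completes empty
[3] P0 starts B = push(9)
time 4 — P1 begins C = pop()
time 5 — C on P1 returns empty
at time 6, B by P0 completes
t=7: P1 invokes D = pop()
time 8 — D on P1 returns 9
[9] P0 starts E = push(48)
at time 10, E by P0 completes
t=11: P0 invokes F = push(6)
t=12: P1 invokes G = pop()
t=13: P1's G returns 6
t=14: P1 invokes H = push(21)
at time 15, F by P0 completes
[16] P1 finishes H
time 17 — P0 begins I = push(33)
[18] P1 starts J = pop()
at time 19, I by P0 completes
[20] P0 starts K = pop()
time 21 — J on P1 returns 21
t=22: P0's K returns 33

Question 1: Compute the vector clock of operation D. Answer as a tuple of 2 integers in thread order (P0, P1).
C (invocation 4): nothing precedes it; P1's component alone gives (0, 1)
A (invocation 1): nothing precedes it; P0's component alone gives (1, 0)
merge at B (invoked 3): VC(A)=(1, 0), own-thread bump on P0 → (2, 0)
merge at E (invoked 9): VC(B)=(2, 0), own-thread bump on P0 → (3, 0)
merge at D (invoked 7): VC(B)=(2, 0), VC(C)=(0, 1), own-thread bump on P1 → (2, 2)
merge at F (invoked 11): VC(E)=(3, 0), own-thread bump on P0 → (4, 0)
merge at I (invoked 17): VC(F)=(4, 0), own-thread bump on P0 → (5, 0)
merge at K (invoked 20): VC(I)=(5, 0), own-thread bump on P0 → (6, 0)
merge at G (invoked 12): VC(D)=(2, 2), VC(F)=(4, 0), own-thread bump on P1 → (4, 3)
merge at H (invoked 14): VC(G)=(4, 3), own-thread bump on P1 → (4, 4)
merge at J (invoked 18): VC(H)=(4, 4), own-thread bump on P1 → (4, 5)
target: VC(D) = (2, 2)

(2, 2)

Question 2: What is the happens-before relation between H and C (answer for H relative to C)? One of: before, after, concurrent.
H spans [14,16], C spans [4,5]
resp(C)=5 < inv(H)=14

after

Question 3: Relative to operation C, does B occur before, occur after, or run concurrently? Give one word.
B spans [3,6], C spans [4,5]
the intervals overlap in both directions

concurrent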